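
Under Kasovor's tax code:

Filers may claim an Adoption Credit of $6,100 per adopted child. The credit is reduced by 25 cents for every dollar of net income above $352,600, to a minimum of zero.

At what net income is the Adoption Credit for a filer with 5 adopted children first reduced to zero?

Full credit = 5 × $6,100 = $30,500.
The credit falls by 25% of each dollar above $352,600, so it reaches zero when the excess is $30,500 / 25% = $122,000: income = $352,600 + $122,000 = $474,600.

$474,600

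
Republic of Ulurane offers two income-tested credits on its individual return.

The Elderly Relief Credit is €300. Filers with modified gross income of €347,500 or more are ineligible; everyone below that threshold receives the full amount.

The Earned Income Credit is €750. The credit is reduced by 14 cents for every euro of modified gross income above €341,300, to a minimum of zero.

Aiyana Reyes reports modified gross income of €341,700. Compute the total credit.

€994

Elderly Relief Credit: €341,700 is below the €347,500 cutoff, so the full €300 applies.
Earned Income Credit: 14% of the €400 excess over €341,300 is €56; credit = €750 − €56 = €694.
Total: €300 + €694 = €994.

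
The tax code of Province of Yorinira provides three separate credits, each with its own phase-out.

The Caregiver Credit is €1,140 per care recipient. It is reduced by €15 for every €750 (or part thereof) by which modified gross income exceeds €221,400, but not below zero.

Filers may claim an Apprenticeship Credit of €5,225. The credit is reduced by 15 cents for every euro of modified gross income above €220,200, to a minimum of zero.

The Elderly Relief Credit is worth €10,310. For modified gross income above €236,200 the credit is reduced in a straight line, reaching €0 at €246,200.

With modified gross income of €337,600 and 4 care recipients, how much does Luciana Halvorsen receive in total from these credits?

€2,235

Caregiver Credit: base = 4 × €1,140 = €4,560. income exceeds €221,400 by €116,200, which is 155 full-or-partial €750 increments; reduction = 155 × €15 = €2,325, leaving €2,235.
Apprenticeship Credit: 15% of the €117,400 excess over €220,200 is €17,610 ≥ base, so the credit is €0.
Elderly Relief Credit: €337,600 is at or above €246,200, so the credit is €0.
Total: €2,235 + €0 + €0 = €2,235.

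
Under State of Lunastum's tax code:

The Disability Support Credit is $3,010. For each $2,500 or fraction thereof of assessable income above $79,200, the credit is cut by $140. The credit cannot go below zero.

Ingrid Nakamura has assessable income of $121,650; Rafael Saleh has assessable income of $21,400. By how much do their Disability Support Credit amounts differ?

Ingrid ($121,650): Disability Support Credit: income exceeds $79,200 by $42,450, which is 17 full-or-partial $2,500 increments; reduction = 17 × $140 = $2,380, leaving $630.
Rafael ($21,400): Disability Support Credit: $21,400 is at or below the $79,200 threshold, so the full $3,010 applies.
Difference: |$630 − $3,010| = $2,380.

$2,380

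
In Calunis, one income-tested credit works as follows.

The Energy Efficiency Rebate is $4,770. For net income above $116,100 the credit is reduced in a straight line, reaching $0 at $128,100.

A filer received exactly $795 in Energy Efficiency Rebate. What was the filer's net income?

$126,100

$795 is 795/4,770 of the full $4,770, so 3,975/4,770 of the $12,000 range has been used: income = $116,100 + $12,000 × 3,975/4,770 = $126,100.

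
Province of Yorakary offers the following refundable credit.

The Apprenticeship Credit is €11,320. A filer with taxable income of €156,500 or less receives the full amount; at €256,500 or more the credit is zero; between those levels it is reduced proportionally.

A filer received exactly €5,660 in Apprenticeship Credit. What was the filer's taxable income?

€206,500

€5,660 is 5,660/11,320 of the full €11,320, so 5,660/11,320 of the €100,000 range has been used: income = €156,500 + €100,000 × 5,660/11,320 = €206,500.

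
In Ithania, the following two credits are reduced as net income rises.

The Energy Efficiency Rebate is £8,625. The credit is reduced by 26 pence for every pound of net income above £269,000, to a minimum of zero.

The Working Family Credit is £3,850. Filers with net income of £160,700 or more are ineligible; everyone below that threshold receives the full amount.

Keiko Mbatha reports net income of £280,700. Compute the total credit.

Energy Efficiency Rebate: 26% of the £11,700 excess over £269,000 is £3,042; credit = £8,625 − £3,042 = £5,583.
Working Family Credit: £280,700 meets or exceeds the £160,700 cutoff, so the credit is £0.
Total: £5,583 + £0 = £5,583.

£5,583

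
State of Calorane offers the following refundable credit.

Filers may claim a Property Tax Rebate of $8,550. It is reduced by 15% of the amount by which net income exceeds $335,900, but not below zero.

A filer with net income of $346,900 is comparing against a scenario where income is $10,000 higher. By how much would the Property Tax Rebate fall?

$1,500

At $346,900 — 15% of the $11,000 excess over $335,900 is $1,650; credit = $8,550 − $1,650 = $6,900.
At $356,900 — 15% of the $21,000 excess over $335,900 is $3,150; credit = $8,550 − $3,150 = $5,400.
Lost: $6,900 − $5,400 = $1,500.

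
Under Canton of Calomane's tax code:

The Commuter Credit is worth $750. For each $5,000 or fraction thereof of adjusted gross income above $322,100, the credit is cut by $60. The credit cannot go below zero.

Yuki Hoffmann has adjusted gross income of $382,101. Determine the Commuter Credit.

Commuter Credit: income exceeds $322,100 by $60,001 → 13 increments × $60 = $780 ≥ base, so the credit is $0.

$0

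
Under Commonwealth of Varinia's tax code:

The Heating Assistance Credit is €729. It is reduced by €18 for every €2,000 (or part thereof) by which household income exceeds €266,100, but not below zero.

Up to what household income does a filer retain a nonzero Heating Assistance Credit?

€346,100

After 40 increments the reduction is 40 × €18 = €720, leaving €9; one more increment wipes it out. Increment 40 ends at excess 40 × €2,000 = €80,000, so the highest qualifying income is €266,100 + €80,000 = €346,100.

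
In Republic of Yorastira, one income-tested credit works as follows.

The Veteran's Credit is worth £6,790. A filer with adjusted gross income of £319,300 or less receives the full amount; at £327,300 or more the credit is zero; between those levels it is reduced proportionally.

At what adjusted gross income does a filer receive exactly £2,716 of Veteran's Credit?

£2,716 is 2,716/6,790 of the full £6,790, so 4,074/6,790 of the £8,000 range has been used: income = £319,300 + £8,000 × 4,074/6,790 = £324,100.

£324,100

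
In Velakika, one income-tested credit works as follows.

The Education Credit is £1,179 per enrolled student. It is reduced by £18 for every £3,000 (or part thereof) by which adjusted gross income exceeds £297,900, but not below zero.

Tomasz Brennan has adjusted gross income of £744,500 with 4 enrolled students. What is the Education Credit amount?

£2,034

Education Credit: base = 4 × £1,179 = £4,716. income exceeds £297,900 by £446,600, which is 149 full-or-partial £3,000 increments; reduction = 149 × £18 = £2,682, leaving £2,034.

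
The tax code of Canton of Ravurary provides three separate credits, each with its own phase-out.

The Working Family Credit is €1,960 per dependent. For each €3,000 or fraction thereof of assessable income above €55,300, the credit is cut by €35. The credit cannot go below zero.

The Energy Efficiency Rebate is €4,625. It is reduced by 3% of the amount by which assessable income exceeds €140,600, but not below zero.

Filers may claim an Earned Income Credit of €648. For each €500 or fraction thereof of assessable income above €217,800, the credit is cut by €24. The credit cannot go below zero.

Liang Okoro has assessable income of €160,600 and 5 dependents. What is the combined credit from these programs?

Working Family Credit: base = 5 × €1,960 = €9,800. income exceeds €55,300 by €105,300, which is 36 full-or-partial €3,000 increments; reduction = 36 × €35 = €1,260, leaving €8,540.
Energy Efficiency Rebate: 3% of the €20,000 excess over €140,600 is €600; credit = €4,625 − €600 = €4,025.
Earned Income Credit: €160,600 is at or below the €217,800 threshold, so the full €648 applies.
Total: €8,540 + €4,025 + €648 = €13,213.

€13,213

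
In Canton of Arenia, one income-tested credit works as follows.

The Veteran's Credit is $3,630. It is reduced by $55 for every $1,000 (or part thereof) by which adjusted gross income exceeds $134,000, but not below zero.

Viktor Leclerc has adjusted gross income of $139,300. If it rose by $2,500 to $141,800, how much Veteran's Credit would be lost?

At $139,300 — income exceeds $134,000 by $5,300, which is 6 full-or-partial $1,000 increments; reduction = 6 × $55 = $330, leaving $3,300.
At $141,800 — income exceeds $134,000 by $7,800, which is 8 full-or-partial $1,000 increments; reduction = 8 × $55 = $440, leaving $3,190.
Lost: $3,300 − $3,190 = $110.

$110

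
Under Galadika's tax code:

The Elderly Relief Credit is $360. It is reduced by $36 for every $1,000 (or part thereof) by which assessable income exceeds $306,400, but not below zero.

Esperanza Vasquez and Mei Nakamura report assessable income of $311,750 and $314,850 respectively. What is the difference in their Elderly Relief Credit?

$108

Esperanza ($311,750): Elderly Relief Credit: income exceeds $306,400 by $5,350, which is 6 full-or-partial $1,000 increments; reduction = 6 × $36 = $216, leaving $144.
Mei ($314,850): Elderly Relief Credit: income exceeds $306,400 by $8,450, which is 9 full-or-partial $1,000 increments; reduction = 9 × $36 = $324, leaving $36.
Difference: |$144 − $36| = $108.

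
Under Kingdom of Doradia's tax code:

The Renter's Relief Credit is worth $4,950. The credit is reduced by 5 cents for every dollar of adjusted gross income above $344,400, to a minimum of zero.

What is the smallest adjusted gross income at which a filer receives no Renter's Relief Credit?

The credit falls by 5% of each dollar above $344,400, so it reaches zero when the excess is $4,950 / 5% = $99,000: income = $344,400 + $99,000 = $443,400.

$443,400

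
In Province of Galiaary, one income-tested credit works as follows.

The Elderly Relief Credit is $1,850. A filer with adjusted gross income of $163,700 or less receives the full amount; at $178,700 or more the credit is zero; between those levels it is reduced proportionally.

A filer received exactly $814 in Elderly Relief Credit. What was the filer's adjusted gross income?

$814 is 814/1,850 of the full $1,850, so 1,036/1,850 of the $15,000 range has been used: income = $163,700 + $15,000 × 1,036/1,850 = $172,100.

$172,100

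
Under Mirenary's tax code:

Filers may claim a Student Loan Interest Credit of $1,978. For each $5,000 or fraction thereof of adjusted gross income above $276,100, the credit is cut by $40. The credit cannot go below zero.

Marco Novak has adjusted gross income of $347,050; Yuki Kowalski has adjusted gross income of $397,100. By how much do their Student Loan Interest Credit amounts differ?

$400

Marco ($347,050): Student Loan Interest Credit: income exceeds $276,100 by $70,950, which is 15 full-or-partial $5,000 increments; reduction = 15 × $40 = $600, leaving $1,378.
Yuki ($397,100): Student Loan Interest Credit: income exceeds $276,100 by $121,000, which is 25 full-or-partial $5,000 increments; reduction = 25 × $40 = $1,000, leaving $978.
Difference: |$1,378 − $978| = $400.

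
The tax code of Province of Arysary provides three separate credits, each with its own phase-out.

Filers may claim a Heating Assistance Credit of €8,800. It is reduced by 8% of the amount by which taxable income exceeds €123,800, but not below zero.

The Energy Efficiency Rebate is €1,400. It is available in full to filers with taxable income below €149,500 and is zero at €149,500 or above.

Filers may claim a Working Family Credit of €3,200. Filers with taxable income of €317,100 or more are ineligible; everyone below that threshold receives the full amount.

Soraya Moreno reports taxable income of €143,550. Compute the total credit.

Heating Assistance Credit: 8% of the €19,750 excess over €123,800 is €1,580; credit = €8,800 − €1,580 = €7,220.
Energy Efficiency Rebate: €143,550 is below the €149,500 cutoff, so the full €1,400 applies.
Working Family Credit: €143,550 is below the €317,100 cutoff, so the full €3,200 applies.
Total: €7,220 + €1,400 + €3,200 = €11,820.

€11,820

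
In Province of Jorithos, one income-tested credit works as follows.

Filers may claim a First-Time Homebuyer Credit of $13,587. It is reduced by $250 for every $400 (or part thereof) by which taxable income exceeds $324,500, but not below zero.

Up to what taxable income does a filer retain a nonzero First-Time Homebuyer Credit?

After 54 increments the reduction is 54 × $250 = $13,500, leaving $87; one more increment wipes it out. Increment 54 ends at excess 54 × $400 = $21,600, so the highest qualifying income is $324,500 + $21,600 = $346,100.

$346,100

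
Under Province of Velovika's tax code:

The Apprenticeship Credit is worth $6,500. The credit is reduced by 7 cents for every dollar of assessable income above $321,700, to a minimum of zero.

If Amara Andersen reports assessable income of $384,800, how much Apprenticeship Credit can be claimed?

$2,083

Apprenticeship Credit: 7% of the $63,100 excess over $321,700 is $4,417; credit = $6,500 − $4,417 = $2,083.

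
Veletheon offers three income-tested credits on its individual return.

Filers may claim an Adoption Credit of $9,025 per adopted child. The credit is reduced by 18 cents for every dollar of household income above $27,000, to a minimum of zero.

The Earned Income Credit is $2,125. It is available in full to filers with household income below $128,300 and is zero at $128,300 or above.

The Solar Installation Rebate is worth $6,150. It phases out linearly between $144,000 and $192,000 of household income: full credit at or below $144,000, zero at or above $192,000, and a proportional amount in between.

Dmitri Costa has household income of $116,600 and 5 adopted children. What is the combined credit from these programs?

$37,272

Adoption Credit: base = 5 × $9,025 = $45,125. 18% of the $89,600 excess over $27,000 is $16,128; credit = $45,125 − $16,128 = $28,997.
Earned Income Credit: $116,600 is below the $128,300 cutoff, so the full $2,125 applies.
Solar Installation Rebate: $116,600 is at or below the $144,000 threshold, so the full $6,150 applies.
Total: $28,997 + $2,125 + $6,150 = $37,272.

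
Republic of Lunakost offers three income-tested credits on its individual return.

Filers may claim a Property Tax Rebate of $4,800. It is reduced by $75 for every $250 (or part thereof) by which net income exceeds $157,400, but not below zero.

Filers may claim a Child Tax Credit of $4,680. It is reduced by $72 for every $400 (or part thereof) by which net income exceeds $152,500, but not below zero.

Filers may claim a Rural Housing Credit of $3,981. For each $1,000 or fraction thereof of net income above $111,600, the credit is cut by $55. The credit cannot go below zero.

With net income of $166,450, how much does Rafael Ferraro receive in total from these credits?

Property Tax Rebate: income exceeds $157,400 by $9,050, which is 37 full-or-partial $250 increments; reduction = 37 × $75 = $2,775, leaving $2,025.
Child Tax Credit: income exceeds $152,500 by $13,950, which is 35 full-or-partial $400 increments; reduction = 35 × $72 = $2,520, leaving $2,160.
Rural Housing Credit: income exceeds $111,600 by $54,850, which is 55 full-or-partial $1,000 increments; reduction = 55 × $55 = $3,025, leaving $956.
Total: $2,025 + $2,160 + $956 = $5,141.

$5,141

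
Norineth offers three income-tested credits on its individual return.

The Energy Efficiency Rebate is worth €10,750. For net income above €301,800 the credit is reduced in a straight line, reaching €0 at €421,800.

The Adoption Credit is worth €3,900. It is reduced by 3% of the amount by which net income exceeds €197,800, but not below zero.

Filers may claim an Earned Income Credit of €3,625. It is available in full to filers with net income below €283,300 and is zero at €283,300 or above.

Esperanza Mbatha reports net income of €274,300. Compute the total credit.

€15,980

Energy Efficiency Rebate: €274,300 is at or below the €301,800 threshold, so the full €10,750 applies.
Adoption Credit: 3% of the €76,500 excess over €197,800 is €2,295; credit = €3,900 − €2,295 = €1,605.
Earned Income Credit: €274,300 is below the €283,300 cutoff, so the full €3,625 applies.
Total: €10,750 + €1,605 + €3,625 = €15,980.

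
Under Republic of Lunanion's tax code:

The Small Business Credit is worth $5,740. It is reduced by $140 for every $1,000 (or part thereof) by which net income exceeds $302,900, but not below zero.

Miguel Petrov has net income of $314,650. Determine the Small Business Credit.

$4,060

Small Business Credit: income exceeds $302,900 by $11,750, which is 12 full-or-partial $1,000 increments; reduction = 12 × $140 = $1,680, leaving $4,060.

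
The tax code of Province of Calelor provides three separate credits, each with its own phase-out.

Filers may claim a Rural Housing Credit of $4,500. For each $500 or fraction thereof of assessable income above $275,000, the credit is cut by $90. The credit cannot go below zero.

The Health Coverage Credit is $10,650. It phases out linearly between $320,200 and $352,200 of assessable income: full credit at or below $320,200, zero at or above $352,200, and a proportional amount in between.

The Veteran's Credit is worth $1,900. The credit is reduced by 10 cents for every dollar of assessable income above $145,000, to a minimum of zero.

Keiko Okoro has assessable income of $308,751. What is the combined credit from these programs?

Rural Housing Credit: income exceeds $275,000 by $33,751 → 68 increments × $90 = $6,120 ≥ base, so the credit is $0.
Health Coverage Credit: $308,751 is at or below the $320,200 threshold, so the full $10,650 applies.
Veteran's Credit: 10% of the $163,751 excess over $145,000 is $16,375.10 ≥ base, so the credit is $0.
Total: $0 + $10,650 + $0 = $10,650.

$10,650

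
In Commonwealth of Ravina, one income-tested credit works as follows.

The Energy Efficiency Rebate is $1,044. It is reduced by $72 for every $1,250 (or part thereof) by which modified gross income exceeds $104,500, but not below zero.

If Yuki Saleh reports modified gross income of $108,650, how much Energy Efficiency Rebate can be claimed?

Energy Efficiency Rebate: income exceeds $104,500 by $4,150, which is 4 full-or-partial $1,250 increments; reduction = 4 × $72 = $288, leaving $756.

$756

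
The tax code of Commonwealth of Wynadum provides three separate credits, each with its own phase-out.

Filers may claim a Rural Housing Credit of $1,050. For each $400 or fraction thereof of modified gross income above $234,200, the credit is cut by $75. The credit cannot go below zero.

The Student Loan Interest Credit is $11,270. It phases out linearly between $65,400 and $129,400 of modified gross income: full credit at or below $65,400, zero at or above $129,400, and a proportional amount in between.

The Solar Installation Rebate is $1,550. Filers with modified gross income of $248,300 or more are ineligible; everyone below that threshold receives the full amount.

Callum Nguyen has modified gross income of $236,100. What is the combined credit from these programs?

$2,225

Rural Housing Credit: income exceeds $234,200 by $1,900, which is 5 full-or-partial $400 increments; reduction = 5 × $75 = $375, leaving $675.
Student Loan Interest Credit: $236,100 is at or above $129,400, so the credit is $0.
Solar Installation Rebate: $236,100 is below the $248,300 cutoff, so the full $1,550 applies.
Total: $675 + $0 + $1,550 = $2,225.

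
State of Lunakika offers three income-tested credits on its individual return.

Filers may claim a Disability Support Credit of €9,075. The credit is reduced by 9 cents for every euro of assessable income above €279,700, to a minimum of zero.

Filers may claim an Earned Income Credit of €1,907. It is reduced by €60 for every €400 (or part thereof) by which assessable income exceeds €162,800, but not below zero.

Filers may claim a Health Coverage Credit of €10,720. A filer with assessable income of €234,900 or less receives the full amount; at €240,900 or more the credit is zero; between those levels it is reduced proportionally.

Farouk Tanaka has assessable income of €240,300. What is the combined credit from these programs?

Disability Support Credit: €240,300 is at or below the €279,700 threshold, so the full €9,075 applies.
Earned Income Credit: income exceeds €162,800 by €77,500 → 194 increments × €60 = €11,640 ≥ base, so the credit is €0.
Health Coverage Credit: €240,300 is €5,400 into a €6,000 phase-out range, leaving 600/6,000 of the credit: €10,720 × 600/6,000 = €1,072.
Total: €9,075 + €0 + €1,072 = €10,147.

€10,147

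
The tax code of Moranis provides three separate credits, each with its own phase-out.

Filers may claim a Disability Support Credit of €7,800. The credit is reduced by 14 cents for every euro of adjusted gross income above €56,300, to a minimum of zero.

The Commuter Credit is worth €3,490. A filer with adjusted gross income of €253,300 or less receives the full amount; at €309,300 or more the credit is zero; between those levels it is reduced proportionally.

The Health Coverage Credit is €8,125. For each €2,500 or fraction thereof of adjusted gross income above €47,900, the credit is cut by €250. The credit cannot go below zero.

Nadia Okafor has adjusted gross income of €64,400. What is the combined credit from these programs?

Disability Support Credit: 14% of the €8,100 excess over €56,300 is €1,134; credit = €7,800 − €1,134 = €6,666.
Commuter Credit: €64,400 is at or below the €253,300 threshold, so the full €3,490 applies.
Health Coverage Credit: income exceeds €47,900 by €16,500, which is 7 full-or-partial €2,500 increments; reduction = 7 × €250 = €1,750, leaving €6,375.
Total: €6,666 + €3,490 + €6,375 = €16,531.

€16,531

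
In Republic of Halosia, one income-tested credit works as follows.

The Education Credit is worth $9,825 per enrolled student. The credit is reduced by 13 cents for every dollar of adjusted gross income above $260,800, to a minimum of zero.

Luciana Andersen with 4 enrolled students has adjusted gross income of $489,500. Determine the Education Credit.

$9,569

Education Credit: base = 4 × $9,825 = $39,300. 13% of the $228,700 excess over $260,800 is $29,731; credit = $39,300 − $29,731 = $9,569.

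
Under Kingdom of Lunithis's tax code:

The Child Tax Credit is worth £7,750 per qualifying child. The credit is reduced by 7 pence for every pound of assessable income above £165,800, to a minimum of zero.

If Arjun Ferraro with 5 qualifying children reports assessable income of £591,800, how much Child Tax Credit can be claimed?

£8,930

Child Tax Credit: base = 5 × £7,750 = £38,750. 7% of the £426,000 excess over £165,800 is £29,820; credit = £38,750 − £29,820 = £8,930.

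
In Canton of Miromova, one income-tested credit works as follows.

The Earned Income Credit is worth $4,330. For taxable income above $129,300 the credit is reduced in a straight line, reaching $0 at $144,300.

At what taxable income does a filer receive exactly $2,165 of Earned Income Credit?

$2,165 is 2,165/4,330 of the full $4,330, so 2,165/4,330 of the $15,000 range has been used: income = $129,300 + $15,000 × 2,165/4,330 = $136,800.

$136,800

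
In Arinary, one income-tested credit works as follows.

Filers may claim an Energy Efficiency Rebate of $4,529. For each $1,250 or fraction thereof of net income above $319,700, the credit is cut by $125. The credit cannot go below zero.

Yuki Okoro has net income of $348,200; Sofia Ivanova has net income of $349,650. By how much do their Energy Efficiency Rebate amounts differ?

Yuki ($348,200): Energy Efficiency Rebate: income exceeds $319,700 by $28,500, which is 23 full-or-partial $1,250 increments; reduction = 23 × $125 = $2,875, leaving $1,654.
Sofia ($349,650): Energy Efficiency Rebate: income exceeds $319,700 by $29,950, which is 24 full-or-partial $1,250 increments; reduction = 24 × $125 = $3,000, leaving $1,529.
Difference: |$1,654 − $1,529| = $125.

$125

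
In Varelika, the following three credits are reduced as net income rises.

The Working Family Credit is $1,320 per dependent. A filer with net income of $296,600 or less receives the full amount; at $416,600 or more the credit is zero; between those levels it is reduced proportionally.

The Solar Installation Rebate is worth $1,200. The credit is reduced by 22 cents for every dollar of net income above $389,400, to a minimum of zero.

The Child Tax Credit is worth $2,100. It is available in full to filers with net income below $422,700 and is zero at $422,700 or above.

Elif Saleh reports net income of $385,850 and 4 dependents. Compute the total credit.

$4,653

Working Family Credit: base = 4 × $1,320 = $5,280. $385,850 is $89,250 into a $120,000 phase-out range, leaving 30,750/120,000 of the credit: $5,280 × 30,750/120,000 = $1,353.
Solar Installation Rebate: $385,850 is at or below the $389,400 threshold, so the full $1,200 applies.
Child Tax Credit: $385,850 is below the $422,700 cutoff, so the full $2,100 applies.
Total: $1,353 + $1,200 + $2,100 = $4,653.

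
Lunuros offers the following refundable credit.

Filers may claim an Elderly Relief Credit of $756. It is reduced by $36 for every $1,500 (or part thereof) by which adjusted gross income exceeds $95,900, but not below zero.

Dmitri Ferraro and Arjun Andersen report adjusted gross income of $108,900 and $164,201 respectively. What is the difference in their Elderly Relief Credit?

$432

Dmitri ($108,900): Elderly Relief Credit: income exceeds $95,900 by $13,000, which is 9 full-or-partial $1,500 increments; reduction = 9 × $36 = $324, leaving $432.
Arjun ($164,201): Elderly Relief Credit: income exceeds $95,900 by $68,301 → 46 increments × $36 = $1,656 ≥ base, so the credit is $0.
Difference: |$432 − $0| = $432.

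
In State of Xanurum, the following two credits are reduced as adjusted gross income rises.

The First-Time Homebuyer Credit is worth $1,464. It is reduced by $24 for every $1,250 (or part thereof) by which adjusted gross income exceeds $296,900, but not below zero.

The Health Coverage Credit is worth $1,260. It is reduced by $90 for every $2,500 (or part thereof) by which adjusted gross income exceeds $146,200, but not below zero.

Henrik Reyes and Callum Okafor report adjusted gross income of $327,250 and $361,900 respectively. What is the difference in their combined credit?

$648

Henrik ($327,250): First-Time Homebuyer Credit: income exceeds $296,900 by $30,350, which is 25 full-or-partial $1,250 increments; reduction = 25 × $24 = $600, leaving $864. Health Coverage Credit: income exceeds $146,200 by $181,050 → 73 increments × $90 = $6,570 ≥ base, so the credit is $0. total $864 + $0 = $864
Callum ($361,900): First-Time Homebuyer Credit: income exceeds $296,900 by $65,000, which is 52 full-or-partial $1,250 increments; reduction = 52 × $24 = $1,248, leaving $216. Health Coverage Credit: income exceeds $146,200 by $215,700 → 87 increments × $90 = $7,830 ≥ base, so the credit is $0. total $216 + $0 = $216
Difference: |$864 − $216| = $648.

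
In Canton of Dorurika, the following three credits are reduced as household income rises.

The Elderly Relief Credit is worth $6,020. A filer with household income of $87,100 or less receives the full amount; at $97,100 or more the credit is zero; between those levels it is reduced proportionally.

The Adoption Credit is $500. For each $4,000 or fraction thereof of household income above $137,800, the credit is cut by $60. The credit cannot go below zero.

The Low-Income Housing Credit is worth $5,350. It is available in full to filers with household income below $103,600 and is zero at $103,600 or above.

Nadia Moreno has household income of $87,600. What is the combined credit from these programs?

Elderly Relief Credit: $87,600 is $500 into a $10,000 phase-out range, leaving 9,500/10,000 of the credit: $6,020 × 9,500/10,000 = $5,719.
Adoption Credit: $87,600 is at or below the $137,800 threshold, so the full $500 applies.
Low-Income Housing Credit: $87,600 is below the $103,600 cutoff, so the full $5,350 applies.
Total: $5,719 + $500 + $5,350 = $11,569.

$11,569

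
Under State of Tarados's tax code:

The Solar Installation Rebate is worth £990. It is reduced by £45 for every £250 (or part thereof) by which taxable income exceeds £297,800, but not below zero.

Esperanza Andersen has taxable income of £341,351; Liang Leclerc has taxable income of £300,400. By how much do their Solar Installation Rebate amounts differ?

Esperanza (£341,351): Solar Installation Rebate: income exceeds £297,800 by £43,551 → 175 increments × £45 = £7,875 ≥ base, so the credit is £0.
Liang (£300,400): Solar Installation Rebate: income exceeds £297,800 by £2,600, which is 11 full-or-partial £250 increments; reduction = 11 × £45 = £495, leaving £495.
Difference: |£0 − £495| = £495.

£495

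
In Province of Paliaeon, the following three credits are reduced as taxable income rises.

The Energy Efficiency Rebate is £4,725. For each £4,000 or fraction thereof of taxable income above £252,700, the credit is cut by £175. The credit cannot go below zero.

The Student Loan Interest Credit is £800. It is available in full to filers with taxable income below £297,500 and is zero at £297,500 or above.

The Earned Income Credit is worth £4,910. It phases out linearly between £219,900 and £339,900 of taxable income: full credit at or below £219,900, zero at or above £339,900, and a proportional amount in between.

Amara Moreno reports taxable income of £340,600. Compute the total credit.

Energy Efficiency Rebate: income exceeds £252,700 by £87,900, which is 22 full-or-partial £4,000 increments; reduction = 22 × £175 = £3,850, leaving £875.
Student Loan Interest Credit: £340,600 meets or exceeds the £297,500 cutoff, so the credit is £0.
Earned Income Credit: £340,600 is at or above £339,900, so the credit is £0.
Total: £875 + £0 + £0 = £875.

£875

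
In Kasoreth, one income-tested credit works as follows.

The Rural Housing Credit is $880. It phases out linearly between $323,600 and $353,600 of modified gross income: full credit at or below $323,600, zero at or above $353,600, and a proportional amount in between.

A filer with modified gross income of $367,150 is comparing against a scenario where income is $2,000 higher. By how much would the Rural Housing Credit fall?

At $367,150 — $367,150 is at or above $353,600, so the credit is $0.
At $369,150 — $369,150 is at or above $353,600, so the credit is $0.
Lost: $0 − $0 = $0.

$0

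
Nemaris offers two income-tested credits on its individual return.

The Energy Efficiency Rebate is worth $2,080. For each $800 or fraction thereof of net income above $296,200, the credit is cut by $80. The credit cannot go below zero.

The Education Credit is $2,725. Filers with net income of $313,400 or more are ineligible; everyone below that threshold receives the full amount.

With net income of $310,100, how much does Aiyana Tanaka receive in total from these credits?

Energy Efficiency Rebate: income exceeds $296,200 by $13,900, which is 18 full-or-partial $800 increments; reduction = 18 × $80 = $1,440, leaving $640.
Education Credit: $310,100 is below the $313,400 cutoff, so the full $2,725 applies.
Total: $640 + $2,725 = $3,365.

$3,365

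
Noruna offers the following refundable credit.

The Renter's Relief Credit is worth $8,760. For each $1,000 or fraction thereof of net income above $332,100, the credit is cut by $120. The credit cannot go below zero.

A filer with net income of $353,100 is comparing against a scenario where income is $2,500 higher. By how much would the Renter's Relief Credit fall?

$360

At $353,100 — income exceeds $332,100 by $21,000, which is 21 full-or-partial $1,000 increments; reduction = 21 × $120 = $2,520, leaving $6,240.
At $355,600 — income exceeds $332,100 by $23,500, which is 24 full-or-partial $1,000 increments; reduction = 24 × $120 = $2,880, leaving $5,880.
Lost: $6,240 − $5,880 = $360.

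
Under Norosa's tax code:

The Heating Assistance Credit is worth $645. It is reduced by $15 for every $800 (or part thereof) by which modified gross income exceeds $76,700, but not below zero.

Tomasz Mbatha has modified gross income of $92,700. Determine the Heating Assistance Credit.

Heating Assistance Credit: income exceeds $76,700 by $16,000, which is 20 full-or-partial $800 increments; reduction = 20 × $15 = $300, leaving $345.

$345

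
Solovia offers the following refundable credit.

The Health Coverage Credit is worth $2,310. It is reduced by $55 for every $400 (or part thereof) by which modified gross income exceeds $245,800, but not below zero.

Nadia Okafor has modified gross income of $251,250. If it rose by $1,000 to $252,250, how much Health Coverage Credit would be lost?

$165

At $251,250 — income exceeds $245,800 by $5,450, which is 14 full-or-partial $400 increments; reduction = 14 × $55 = $770, leaving $1,540.
At $252,250 — income exceeds $245,800 by $6,450, which is 17 full-or-partial $400 increments; reduction = 17 × $55 = $935, leaving $1,375.
Lost: $1,540 − $1,375 = $165.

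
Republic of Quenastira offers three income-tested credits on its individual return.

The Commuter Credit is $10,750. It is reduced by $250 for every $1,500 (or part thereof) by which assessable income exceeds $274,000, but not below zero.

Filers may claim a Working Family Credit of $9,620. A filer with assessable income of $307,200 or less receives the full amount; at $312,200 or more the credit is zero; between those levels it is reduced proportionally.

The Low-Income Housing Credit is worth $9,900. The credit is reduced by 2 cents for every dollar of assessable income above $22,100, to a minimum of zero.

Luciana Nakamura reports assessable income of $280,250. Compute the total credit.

Commuter Credit: income exceeds $274,000 by $6,250, which is 5 full-or-partial $1,500 increments; reduction = 5 × $250 = $1,250, leaving $9,500.
Working Family Credit: $280,250 is at or below the $307,200 threshold, so the full $9,620 applies.
Low-Income Housing Credit: 2% of the $258,150 excess over $22,100 is $5,163; credit = $9,900 − $5,163 = $4,737.
Total: $9,500 + $9,620 + $4,737 = $23,857.

$23,857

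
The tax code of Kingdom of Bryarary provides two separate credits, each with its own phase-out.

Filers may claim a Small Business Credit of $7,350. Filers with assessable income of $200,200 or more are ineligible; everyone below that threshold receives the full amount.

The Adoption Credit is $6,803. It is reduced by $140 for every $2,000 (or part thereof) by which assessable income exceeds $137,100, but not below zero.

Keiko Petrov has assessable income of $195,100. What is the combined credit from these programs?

$10,093

Small Business Credit: $195,100 is below the $200,200 cutoff, so the full $7,350 applies.
Adoption Credit: income exceeds $137,100 by $58,000, which is 29 full-or-partial $2,000 increments; reduction = 29 × $140 = $4,060, leaving $2,743.
Total: $7,350 + $2,743 = $10,093.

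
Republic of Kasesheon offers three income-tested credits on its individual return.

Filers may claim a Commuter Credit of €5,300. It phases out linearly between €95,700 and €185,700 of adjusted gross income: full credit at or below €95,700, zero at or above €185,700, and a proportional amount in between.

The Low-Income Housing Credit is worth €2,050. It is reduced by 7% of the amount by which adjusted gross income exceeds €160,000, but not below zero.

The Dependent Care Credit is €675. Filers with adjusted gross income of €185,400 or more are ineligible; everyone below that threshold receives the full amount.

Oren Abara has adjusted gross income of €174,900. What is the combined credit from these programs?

€2,318

Commuter Credit: €174,900 is €79,200 into a €90,000 phase-out range, leaving 10,800/90,000 of the credit: €5,300 × 10,800/90,000 = €636.
Low-Income Housing Credit: 7% of the €14,900 excess over €160,000 is €1,043; credit = €2,050 − €1,043 = €1,007.
Dependent Care Credit: €174,900 is below the €185,400 cutoff, so the full €675 applies.
Total: €636 + €1,007 + €675 = €2,318.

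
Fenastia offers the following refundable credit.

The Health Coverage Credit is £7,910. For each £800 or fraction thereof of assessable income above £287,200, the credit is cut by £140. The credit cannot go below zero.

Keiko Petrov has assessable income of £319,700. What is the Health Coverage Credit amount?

Health Coverage Credit: income exceeds £287,200 by £32,500, which is 41 full-or-partial £800 increments; reduction = 41 × £140 = £5,740, leaving £2,170.

£2,170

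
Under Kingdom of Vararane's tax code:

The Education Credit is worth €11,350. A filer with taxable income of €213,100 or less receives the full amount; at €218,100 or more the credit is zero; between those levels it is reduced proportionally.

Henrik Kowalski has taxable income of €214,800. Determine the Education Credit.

Education Credit: €214,800 is €1,700 into a €5,000 phase-out range, leaving 3,300/5,000 of the credit: €11,350 × 3,300/5,000 = €7,491.

€7,491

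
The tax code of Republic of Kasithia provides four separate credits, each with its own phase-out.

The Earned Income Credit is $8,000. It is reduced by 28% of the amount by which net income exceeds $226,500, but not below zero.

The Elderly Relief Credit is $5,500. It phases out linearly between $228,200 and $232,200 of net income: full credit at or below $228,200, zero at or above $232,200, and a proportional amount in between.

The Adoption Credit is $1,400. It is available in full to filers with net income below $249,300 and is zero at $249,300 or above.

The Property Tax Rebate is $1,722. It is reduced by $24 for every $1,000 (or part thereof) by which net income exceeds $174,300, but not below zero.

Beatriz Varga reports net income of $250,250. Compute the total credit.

$1,350

Earned Income Credit: 28% of the $23,750 excess over $226,500 is $6,650; credit = $8,000 − $6,650 = $1,350.
Elderly Relief Credit: $250,250 is at or above $232,200, so the credit is $0.
Adoption Credit: $250,250 meets or exceeds the $249,300 cutoff, so the credit is $0.
Property Tax Rebate: income exceeds $174,300 by $75,950 → 76 increments × $24 = $1,824 ≥ base, so the credit is $0.
Total: $1,350 + $0 + $0 + $0 = $1,350.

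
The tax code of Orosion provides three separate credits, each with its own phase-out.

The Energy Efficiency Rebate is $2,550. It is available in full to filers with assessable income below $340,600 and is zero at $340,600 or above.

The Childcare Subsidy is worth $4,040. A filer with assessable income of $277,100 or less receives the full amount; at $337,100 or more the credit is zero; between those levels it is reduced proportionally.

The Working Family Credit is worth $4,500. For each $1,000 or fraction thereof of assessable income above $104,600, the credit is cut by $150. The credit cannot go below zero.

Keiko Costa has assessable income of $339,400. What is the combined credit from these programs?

Energy Efficiency Rebate: $339,400 is below the $340,600 cutoff, so the full $2,550 applies.
Childcare Subsidy: $339,400 is at or above $337,100, so the credit is $0.
Working Family Credit: income exceeds $104,600 by $234,800 → 235 increments × $150 = $35,250 ≥ base, so the credit is $0.
Total: $2,550 + $0 + $0 = $2,550.

$2,550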